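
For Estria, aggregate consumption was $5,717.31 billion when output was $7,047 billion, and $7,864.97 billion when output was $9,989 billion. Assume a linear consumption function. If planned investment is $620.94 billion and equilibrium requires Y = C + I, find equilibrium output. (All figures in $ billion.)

MPC = (7864.97 − 5717.31)/(9989 − 7047) = 2147.66/2942 = 0.73
a = 5717.31 − 0.73(7047) = 573
Equilibrium: Y = 573 + 0.73Y + 620.94
0.27Y = 1193.94, so Y = 1193.94/0.27 = 4422

Y = 4422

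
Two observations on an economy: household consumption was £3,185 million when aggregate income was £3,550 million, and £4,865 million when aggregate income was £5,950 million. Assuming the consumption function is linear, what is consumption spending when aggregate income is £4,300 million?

MPC = (4865 − 3185)/(5950 − 3550) = 1680/2400 = 0.7
a = 3185 − 0.7(3550) = 3185 − 2485 = 700
C = 700 + 0.7(4300) = 700 + 3010 = 3710

C = 3710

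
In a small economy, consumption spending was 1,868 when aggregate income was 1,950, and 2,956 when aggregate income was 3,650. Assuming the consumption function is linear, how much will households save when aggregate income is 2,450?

MPC = (2956 − 1868)/(3650 − 1950) = 1088/1700 = 0.64
a = 1868 − 0.64(1950) = 1868 − 1248 = 620
C = 620 + 0.64(2450) = 2188
S = 2450 − 2188 = 262

S = 262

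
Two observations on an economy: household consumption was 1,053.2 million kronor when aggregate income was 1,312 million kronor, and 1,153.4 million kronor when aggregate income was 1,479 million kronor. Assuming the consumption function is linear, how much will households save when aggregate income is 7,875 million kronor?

MPC = (1153.4 − 1053.2)/(1479 − 1312) = 100.2/167 = 0.6
a = 1053.2 − 0.6(1312) = 1053.2 − 787.2 = 266
C = 266 + 0.6(7875) = 4991
S = 7875 − 4991 = 2884

S = 2884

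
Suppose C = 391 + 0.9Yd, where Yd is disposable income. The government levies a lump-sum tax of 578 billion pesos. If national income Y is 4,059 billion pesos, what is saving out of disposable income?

S = -42.9

Yd = Y − T = 4059 − 578 = 3481
C = 391 + 0.9(3481) = 391 + 3132.9 = 3523.9
S = Yd − C = 3481 − 3523.9 = -42.9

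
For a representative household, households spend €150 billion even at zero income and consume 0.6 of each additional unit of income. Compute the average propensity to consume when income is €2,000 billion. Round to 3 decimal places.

APC = 0.675

C = 150 + 0.6(2000) = 1350
APC = C/Y = 1350/2000 = 0.675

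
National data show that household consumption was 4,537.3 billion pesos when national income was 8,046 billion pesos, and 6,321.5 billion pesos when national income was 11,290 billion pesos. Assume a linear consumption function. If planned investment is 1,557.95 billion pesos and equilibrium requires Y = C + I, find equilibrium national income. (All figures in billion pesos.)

Y = 3711

MPC = (6321.5 − 4537.3)/(11290 − 8046) = 1784.2/3244 = 0.55
a = 4537.3 − 0.55(8046) = 112
Equilibrium: Y = 112 + 0.55Y + 1557.95
0.45Y = 1669.95, so Y = 1669.95/0.45 = 3711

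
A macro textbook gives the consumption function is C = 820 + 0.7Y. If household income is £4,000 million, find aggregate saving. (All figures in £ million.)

C = 820 + 0.7(4000) = 820 + 2800 = 3620
S = Y − C = 4000 − 3620 = 380

S = 380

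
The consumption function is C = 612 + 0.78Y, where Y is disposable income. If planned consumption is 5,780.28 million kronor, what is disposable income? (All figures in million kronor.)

Y = 6626

612 + 0.78Y = 5780.28
0.78Y = 5168.28, so Y = 5168.28/0.78 = 6626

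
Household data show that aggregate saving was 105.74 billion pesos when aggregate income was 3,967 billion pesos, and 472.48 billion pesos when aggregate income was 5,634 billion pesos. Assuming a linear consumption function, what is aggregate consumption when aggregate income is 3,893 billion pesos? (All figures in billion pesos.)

MPS = ΔS/ΔY = (472.48 − 105.74)/(5634 − 3967) = 366.74/1667 = 0.22
MPC = 1 − MPS = 0.78
Autonomous saving = 105.74 − 0.22(3967) = -767, so a = 767
C = 767 + 0.78(3893) = 767 + 3036.54 = 3803.54

C = 3803.54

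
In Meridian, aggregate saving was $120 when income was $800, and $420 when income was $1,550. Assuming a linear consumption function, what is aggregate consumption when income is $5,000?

MPS = ΔS/ΔY = (420 − 120)/(1550 − 800) = 300/750 = 0.4
MPC = 1 − MPS = 0.6
Autonomous saving = 120 − 0.4(800) = -200, so a = 200
C = 200 + 0.6(5000) = 200 + 3000 = 3200

C = 3200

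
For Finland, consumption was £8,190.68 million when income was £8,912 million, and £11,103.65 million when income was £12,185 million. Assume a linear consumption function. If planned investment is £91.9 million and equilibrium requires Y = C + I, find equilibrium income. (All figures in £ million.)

MPC = (11103.65 − 8190.68)/(12185 − 8912) = 2912.97/3273 = 0.89
a = 8190.68 − 0.89(8912) = 259
Equilibrium: Y = 259 + 0.89Y + 91.9
0.11Y = 350.9, so Y = 350.9/0.11 = 3190

Y = 3190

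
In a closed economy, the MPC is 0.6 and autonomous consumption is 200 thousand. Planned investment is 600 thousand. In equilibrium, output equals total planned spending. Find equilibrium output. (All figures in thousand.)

Y = 2000

Y = C + I = 200 + 0.6Y + 600
Y − 0.6Y = 800
0.4Y = 800, so Y = 800/0.4 = 2000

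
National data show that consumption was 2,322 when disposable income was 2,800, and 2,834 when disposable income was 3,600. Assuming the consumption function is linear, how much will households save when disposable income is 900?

MPC = (2834 − 2322)/(3600 − 2800) = 512/800 = 0.64
a = 2322 − 0.64(2800) = 2322 − 1792 = 530
C = 530 + 0.64(900) = 1106
S = 900 − 1106 = -206

S = -206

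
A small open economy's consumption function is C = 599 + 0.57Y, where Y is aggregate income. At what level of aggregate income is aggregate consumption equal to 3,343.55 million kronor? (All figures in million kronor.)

599 + 0.57Y = 3343.55
0.57Y = 2744.55, so Y = 2744.55/0.57 = 4815

Y = 4815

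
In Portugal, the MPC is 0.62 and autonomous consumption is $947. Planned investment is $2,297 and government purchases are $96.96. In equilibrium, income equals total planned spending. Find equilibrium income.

Y = C + I + G = 947 + 0.62Y + 2297 + 96.96
Y − 0.62Y = 3340.96
0.38Y = 3340.96, so Y = 3340.96/0.38 = 8792

Y = 8792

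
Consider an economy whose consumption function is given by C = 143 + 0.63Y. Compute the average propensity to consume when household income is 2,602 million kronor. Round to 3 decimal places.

APC = 0.685

C = 143 + 0.63(2602) = 1782.26
APC = C/Y = 1782.26/2602 = 0.685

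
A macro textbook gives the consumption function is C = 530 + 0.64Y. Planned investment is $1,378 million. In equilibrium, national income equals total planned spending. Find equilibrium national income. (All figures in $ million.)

Y = C + I = 530 + 0.64Y + 1378
Y − 0.64Y = 1908
0.36Y = 1908, so Y = 1908/0.36 = 5300

Y = 5300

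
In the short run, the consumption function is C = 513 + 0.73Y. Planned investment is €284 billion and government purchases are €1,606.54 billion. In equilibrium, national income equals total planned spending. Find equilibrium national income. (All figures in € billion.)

Y = C + I + G = 513 + 0.73Y + 284 + 1606.54
Y − 0.73Y = 2403.54
0.27Y = 2403.54, so Y = 2403.54/0.27 = 8902

Y = 8902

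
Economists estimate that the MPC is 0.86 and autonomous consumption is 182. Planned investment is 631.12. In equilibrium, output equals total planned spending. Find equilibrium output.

Y = C + I = 182 + 0.86Y + 631.12
Y − 0.86Y = 813.12
0.14Y = 813.12, so Y = 813.12/0.14 = 5808

Y = 5808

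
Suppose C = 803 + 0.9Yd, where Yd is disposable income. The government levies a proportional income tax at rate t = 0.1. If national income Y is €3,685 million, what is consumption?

Yd = (1 − 0.1)(3685) = 0.9(3685) = 3316.5
C = 803 + 0.9(3316.5) = 803 + 2984.85 = 3787.85

C = 3787.85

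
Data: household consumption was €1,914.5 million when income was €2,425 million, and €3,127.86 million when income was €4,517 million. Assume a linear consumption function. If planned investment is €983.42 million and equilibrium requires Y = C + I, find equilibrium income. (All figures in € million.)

Y = 3551

MPC = (3127.86 − 1914.5)/(4517 − 2425) = 1213.36/2092 = 0.58
a = 1914.5 − 0.58(2425) = 508
Equilibrium: Y = 508 + 0.58Y + 983.42
0.42Y = 1491.42, so Y = 1491.42/0.42 = 3551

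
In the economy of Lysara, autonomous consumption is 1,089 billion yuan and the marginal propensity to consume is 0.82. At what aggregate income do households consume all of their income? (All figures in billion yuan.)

Y = 6050

At break-even, C = Y: 1089 + 0.82Y = Y
0.18Y = 1089, so Y = 1089/0.18 = 6050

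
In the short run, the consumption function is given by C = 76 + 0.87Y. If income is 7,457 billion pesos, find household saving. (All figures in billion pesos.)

S = 893.41

C = 76 + 0.87(7457) = 76 + 6487.59 = 6563.59
S = Y − C = 7457 − 6563.59 = 893.41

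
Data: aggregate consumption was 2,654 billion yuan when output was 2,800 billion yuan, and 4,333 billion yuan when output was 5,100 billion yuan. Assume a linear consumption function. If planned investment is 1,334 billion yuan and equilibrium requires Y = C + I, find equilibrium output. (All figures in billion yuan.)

MPC = (4333 − 2654)/(5100 − 2800) = 1679/2300 = 0.73
a = 2654 − 0.73(2800) = 610
Equilibrium: Y = 610 + 0.73Y + 1334
0.27Y = 1944, so Y = 1944/0.27 = 7200

Y = 7200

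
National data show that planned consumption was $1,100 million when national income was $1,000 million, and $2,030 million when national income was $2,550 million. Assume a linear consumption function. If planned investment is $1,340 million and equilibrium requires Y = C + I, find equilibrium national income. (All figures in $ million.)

Y = 4600

MPC = (2030 − 1100)/(2550 − 1000) = 930/1550 = 0.6
a = 1100 − 0.6(1000) = 500
Equilibrium: Y = 500 + 0.6Y + 1340
0.4Y = 1840, so Y = 1840/0.4 = 4600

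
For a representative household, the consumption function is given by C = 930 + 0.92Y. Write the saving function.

S = -930 + 0.08Y

S = Y − C = Y − (930 + 0.92Y) = -930 + (1 − 0.92)Y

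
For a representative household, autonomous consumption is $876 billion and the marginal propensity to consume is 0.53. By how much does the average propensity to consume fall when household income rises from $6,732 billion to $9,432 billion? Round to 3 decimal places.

At Y = 6732: C = 876 + 0.53(6732) = 4443.96, APC = 4443.96/6732 = 0.6601
At Y = 9432: C = 5874.96, APC = 5874.96/9432 = 0.6229
Fall in APC = 0.6601 − 0.6229 = 0.0372 ≈ 0.037

ΔAPC = 0.037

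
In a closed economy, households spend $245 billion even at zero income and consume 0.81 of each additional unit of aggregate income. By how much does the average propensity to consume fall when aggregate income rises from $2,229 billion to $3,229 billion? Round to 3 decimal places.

ΔAPC = 0.034

At Y = 2229: C = 245 + 0.81(2229) = 2050.49, APC = 2050.49/2229 = 0.9199
At Y = 3229: C = 2860.49, APC = 2860.49/3229 = 0.8859
Fall in APC = 0.9199 − 0.8859 = 0.034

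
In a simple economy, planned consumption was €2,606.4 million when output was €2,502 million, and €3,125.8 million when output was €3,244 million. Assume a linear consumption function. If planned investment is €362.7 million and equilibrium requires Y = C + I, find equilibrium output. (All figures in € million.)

Y = 4059

MPC = (3125.8 − 2606.4)/(3244 − 2502) = 519.4/742 = 0.7
a = 2606.4 − 0.7(2502) = 855
Equilibrium: Y = 855 + 0.7Y + 362.7
0.3Y = 1217.7, so Y = 1217.7/0.3 = 4059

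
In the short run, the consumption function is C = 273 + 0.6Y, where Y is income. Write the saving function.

S = -273 + 0.4Y

S = Y − C = Y − (273 + 0.6Y) = -273 + (1 − 0.6)Y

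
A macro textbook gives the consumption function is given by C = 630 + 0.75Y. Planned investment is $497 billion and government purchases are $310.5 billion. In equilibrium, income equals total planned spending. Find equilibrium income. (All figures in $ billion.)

Y = 5750

Y = C + I + G = 630 + 0.75Y + 497 + 310.5
Y − 0.75Y = 1437.5
0.25Y = 1437.5, so Y = 1437.5/0.25 = 5750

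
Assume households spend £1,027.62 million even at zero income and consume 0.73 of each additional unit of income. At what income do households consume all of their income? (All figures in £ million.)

At break-even, C = Y: 1027.62 + 0.73Y = Y
0.27Y = 1027.62, so Y = 1027.62/0.27 = 3806

Y = 3806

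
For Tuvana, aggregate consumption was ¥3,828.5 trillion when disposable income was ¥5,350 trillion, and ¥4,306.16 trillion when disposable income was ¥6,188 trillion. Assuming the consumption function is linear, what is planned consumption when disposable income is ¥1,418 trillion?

C = 1587.26

MPC = (4306.16 − 3828.5)/(6188 − 5350) = 477.66/838 = 0.57
a = 3828.5 − 0.57(5350) = 3828.5 − 3049.5 = 779
C = 779 + 0.57(1418) = 779 + 808.26 = 1587.26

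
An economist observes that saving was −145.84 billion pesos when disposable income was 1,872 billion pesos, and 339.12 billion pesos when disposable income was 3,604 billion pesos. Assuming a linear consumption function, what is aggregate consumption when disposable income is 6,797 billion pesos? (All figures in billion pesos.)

MPS = ΔS/ΔY = (339.12 − (-145.84))/(3604 − 1872) = 484.96/1732 = 0.28
MPC = 1 − MPS = 0.72
Autonomous saving = -145.84 − 0.28(1872) = -670, so a = 670
C = 670 + 0.72(6797) = 670 + 4893.84 = 5563.84

C = 5563.84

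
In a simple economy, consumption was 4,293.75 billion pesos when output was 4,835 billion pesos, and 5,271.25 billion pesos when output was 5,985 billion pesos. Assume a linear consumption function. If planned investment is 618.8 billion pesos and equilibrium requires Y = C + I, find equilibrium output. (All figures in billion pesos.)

MPC = (5271.25 − 4293.75)/(5985 − 4835) = 977.5/1150 = 0.85
a = 4293.75 − 0.85(4835) = 184
Equilibrium: Y = 184 + 0.85Y + 618.8
0.15Y = 802.8, so Y = 802.8/0.15 = 5352

Y = 5352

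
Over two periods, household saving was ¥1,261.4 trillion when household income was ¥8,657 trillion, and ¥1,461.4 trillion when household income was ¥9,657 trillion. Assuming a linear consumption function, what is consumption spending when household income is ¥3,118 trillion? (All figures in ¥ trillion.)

C = 2964.4

MPS = ΔS/ΔY = (1461.4 − 1261.4)/(9657 − 8657) = 200/1000 = 0.2
MPC = 1 − MPS = 0.8
Autonomous saving = 1261.4 − 0.2(8657) = -470, so a = 470
C = 470 + 0.8(3118) = 470 + 2494.4 = 2964.4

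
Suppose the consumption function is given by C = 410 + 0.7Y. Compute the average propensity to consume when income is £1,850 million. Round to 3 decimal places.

C = 410 + 0.7(1850) = 1705
APC = C/Y = 1705/1850 = 0.922

APC = 0.922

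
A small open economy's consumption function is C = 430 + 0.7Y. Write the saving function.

S = Y − C = Y − (430 + 0.7Y) = -430 + (1 − 0.7)Y

S = -430 + 0.3Y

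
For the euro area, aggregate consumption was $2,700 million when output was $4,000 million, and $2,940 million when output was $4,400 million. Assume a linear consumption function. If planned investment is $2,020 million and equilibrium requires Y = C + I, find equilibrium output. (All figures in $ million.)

MPC = (2940 − 2700)/(4400 − 4000) = 240/400 = 0.6
a = 2700 − 0.6(4000) = 300
Equilibrium: Y = 300 + 0.6Y + 2020
0.4Y = 2320, so Y = 2320/0.4 = 5800

Y = 5800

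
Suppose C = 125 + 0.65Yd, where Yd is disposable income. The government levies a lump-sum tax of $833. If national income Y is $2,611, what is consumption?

Yd = Y − T = 2611 − 833 = 1778
C = 125 + 0.65(1778) = 125 + 1155.7 = 1280.7

C = 1280.7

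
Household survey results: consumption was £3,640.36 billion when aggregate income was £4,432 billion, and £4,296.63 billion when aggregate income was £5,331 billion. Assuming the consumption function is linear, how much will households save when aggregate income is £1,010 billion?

MPC = (4296.63 − 3640.36)/(5331 − 4432) = 656.27/899 = 0.73
a = 3640.36 − 0.73(4432) = 3640.36 − 3235.36 = 405
C = 405 + 0.73(1010) = 1142.3
S = 1010 − 1142.3 = -132.3

S = -132.3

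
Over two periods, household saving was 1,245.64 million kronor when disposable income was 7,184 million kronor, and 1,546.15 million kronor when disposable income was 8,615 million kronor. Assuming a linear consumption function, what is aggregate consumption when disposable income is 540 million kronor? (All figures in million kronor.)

C = 689.6

MPS = ΔS/ΔY = (1546.15 − 1245.64)/(8615 − 7184) = 300.51/1431 = 0.21
MPC = 1 − MPS = 0.79
Autonomous saving = 1245.64 − 0.21(7184) = -263, so a = 263
C = 263 + 0.79(540) = 263 + 426.6 = 689.6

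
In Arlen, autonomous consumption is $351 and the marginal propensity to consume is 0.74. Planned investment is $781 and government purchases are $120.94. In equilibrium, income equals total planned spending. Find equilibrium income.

Y = C + I + G = 351 + 0.74Y + 781 + 120.94
Y − 0.74Y = 1252.94
0.26Y = 1252.94, so Y = 1252.94/0.26 = 4819

Y = 4819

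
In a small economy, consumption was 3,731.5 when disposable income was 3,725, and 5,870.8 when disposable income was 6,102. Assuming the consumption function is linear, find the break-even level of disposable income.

Y = 3790

MPC = (5870.8 − 3731.5)/(6102 − 3725) = 2139.3/2377 = 0.9
a = 3731.5 − 0.9(3725) = 3731.5 − 3352.5 = 379
Break-even: Y = a/(1−MPC) = 379/0.1 = 3790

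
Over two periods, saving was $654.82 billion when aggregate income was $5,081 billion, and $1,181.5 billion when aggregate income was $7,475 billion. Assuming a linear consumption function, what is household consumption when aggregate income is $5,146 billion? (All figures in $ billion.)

MPS = ΔS/ΔY = (1181.5 − 654.82)/(7475 − 5081) = 526.68/2394 = 0.22
MPC = 1 − MPS = 0.78
Autonomous saving = 654.82 − 0.22(5081) = -463, so a = 463
C = 463 + 0.78(5146) = 463 + 4013.88 = 4476.88

C = 4476.88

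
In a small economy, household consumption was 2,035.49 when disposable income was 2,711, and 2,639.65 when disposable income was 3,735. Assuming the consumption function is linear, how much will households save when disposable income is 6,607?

MPC = (2639.65 − 2035.49)/(3735 − 2711) = 604.16/1024 = 0.59
a = 2035.49 − 0.59(2711) = 2035.49 − 1599.49 = 436
C = 436 + 0.59(6607) = 4334.13
S = 6607 − 4334.13 = 2272.87

S = 2272.87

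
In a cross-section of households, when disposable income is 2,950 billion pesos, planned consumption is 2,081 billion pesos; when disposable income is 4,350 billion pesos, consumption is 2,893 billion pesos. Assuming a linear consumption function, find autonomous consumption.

MPC = ΔC/ΔY = (2893 − 2081)/(4350 − 2950) = 812/1400 = 0.58
a = C − MPC·Y = 2081 − 0.58(2950) = 2081 − 1711 = 370

a = 370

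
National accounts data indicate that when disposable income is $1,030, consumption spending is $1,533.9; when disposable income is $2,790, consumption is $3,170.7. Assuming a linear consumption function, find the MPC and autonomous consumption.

MPC = 0.93; a = 576

MPC = ΔC/ΔY = (3170.7 − 1533.9)/(2790 − 1030) = 1636.8/1760 = 0.93
a = C − MPC·Y = 1533.9 − 0.93(1030) = 1533.9 − 957.9 = 576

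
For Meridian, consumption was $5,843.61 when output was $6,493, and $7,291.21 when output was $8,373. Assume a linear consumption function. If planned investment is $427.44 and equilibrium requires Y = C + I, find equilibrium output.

MPC = (7291.21 − 5843.61)/(8373 − 6493) = 1447.6/1880 = 0.77
a = 5843.61 − 0.77(6493) = 844
Equilibrium: Y = 844 + 0.77Y + 427.44
0.23Y = 1271.44, so Y = 1271.44/0.23 = 5528

Y = 5528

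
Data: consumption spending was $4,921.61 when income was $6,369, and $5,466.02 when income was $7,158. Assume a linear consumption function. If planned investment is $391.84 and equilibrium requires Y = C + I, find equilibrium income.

Y = 2964

MPC = (5466.02 − 4921.61)/(7158 − 6369) = 544.41/789 = 0.69
a = 4921.61 − 0.69(6369) = 527
Equilibrium: Y = 527 + 0.69Y + 391.84
0.31Y = 918.84, so Y = 918.84/0.31 = 2964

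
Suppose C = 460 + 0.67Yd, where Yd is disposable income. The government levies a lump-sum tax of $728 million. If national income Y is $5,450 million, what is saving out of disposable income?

Yd = Y − T = 5450 − 728 = 4722
C = 460 + 0.67(4722) = 460 + 3163.74 = 3623.74
S = Yd − C = 4722 − 3623.74 = 1098.26

S = 1098.26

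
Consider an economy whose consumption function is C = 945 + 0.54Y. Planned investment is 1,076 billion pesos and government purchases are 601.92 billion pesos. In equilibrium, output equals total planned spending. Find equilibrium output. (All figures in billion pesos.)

Y = C + I + G = 945 + 0.54Y + 1076 + 601.92
Y − 0.54Y = 2622.92
0.46Y = 2622.92, so Y = 2622.92/0.46 = 5702

Y = 5702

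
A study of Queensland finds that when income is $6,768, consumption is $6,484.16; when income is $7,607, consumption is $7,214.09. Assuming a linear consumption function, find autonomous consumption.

a = 596

MPC = ΔC/ΔY = (7214.09 − 6484.16)/(7607 − 6768) = 729.93/839 = 0.87
a = C − MPC·Y = 6484.16 − 0.87(6768) = 6484.16 − 5888.16 = 596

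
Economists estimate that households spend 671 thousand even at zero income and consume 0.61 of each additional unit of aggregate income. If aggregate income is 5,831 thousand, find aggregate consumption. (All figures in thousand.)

C = 4227.91

C = 671 + 0.61(5831) = 671 + 3556.91 = 4227.91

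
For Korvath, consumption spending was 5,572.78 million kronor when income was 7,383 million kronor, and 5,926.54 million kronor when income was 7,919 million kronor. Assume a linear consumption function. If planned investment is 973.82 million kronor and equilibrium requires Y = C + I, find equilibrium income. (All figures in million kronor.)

MPC = (5926.54 − 5572.78)/(7919 − 7383) = 353.76/536 = 0.66
a = 5572.78 − 0.66(7383) = 700
Equilibrium: Y = 700 + 0.66Y + 973.82
0.34Y = 1673.82, so Y = 1673.82/0.34 = 4923

Y = 4923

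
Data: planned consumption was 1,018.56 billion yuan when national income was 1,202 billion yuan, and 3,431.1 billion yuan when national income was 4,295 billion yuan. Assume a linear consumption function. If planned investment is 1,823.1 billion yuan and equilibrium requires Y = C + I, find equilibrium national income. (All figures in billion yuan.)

MPC = (3431.1 − 1018.56)/(4295 − 1202) = 2412.54/3093 = 0.78
a = 1018.56 − 0.78(1202) = 81
Equilibrium: Y = 81 + 0.78Y + 1823.1
0.22Y = 1904.1, so Y = 1904.1/0.22 = 8655

Y = 8655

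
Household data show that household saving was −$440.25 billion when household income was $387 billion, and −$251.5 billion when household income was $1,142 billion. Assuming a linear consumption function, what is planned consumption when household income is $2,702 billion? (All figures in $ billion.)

MPS = ΔS/ΔY = (-251.5 − (-440.25))/(1142 − 387) = 188.75/755 = 0.25
MPC = 1 − MPS = 0.75
Autonomous saving = -440.25 − 0.25(387) = -537, so a = 537
C = 537 + 0.75(2702) = 537 + 2026.5 = 2563.5

C = 2563.5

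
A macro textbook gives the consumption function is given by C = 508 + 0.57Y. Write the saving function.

S = Y − C = Y − (508 + 0.57Y) = -508 + (1 − 0.57)Y

S = -508 + 0.43Y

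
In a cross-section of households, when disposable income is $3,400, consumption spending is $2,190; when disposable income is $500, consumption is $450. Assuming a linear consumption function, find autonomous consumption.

MPC = ΔC/ΔY = (2190 − 450)/(3400 − 500) = 1740/2900 = 0.6
a = C − MPC·Y = 450 − 0.6(500) = 450 − 300 = 150

a = 150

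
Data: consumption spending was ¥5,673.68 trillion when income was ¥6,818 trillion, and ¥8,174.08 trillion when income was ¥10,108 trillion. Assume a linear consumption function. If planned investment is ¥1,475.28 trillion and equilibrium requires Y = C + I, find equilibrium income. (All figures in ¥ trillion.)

MPC = (8174.08 − 5673.68)/(10108 − 6818) = 2500.4/3290 = 0.76
a = 5673.68 − 0.76(6818) = 492
Equilibrium: Y = 492 + 0.76Y + 1475.28
0.24Y = 1967.28, so Y = 1967.28/0.24 = 8197

Y = 8197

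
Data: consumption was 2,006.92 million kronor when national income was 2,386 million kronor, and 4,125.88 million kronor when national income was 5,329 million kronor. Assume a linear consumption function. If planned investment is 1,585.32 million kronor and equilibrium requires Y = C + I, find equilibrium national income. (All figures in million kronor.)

Y = 6694

MPC = (4125.88 − 2006.92)/(5329 − 2386) = 2118.96/2943 = 0.72
a = 2006.92 − 0.72(2386) = 289
Equilibrium: Y = 289 + 0.72Y + 1585.32
0.28Y = 1874.32, so Y = 1874.32/0.28 = 6694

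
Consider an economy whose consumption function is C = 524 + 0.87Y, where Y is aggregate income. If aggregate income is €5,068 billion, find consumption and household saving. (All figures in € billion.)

C = 4933.16; S = 134.84

C = 524 + 0.87(5068) = 524 + 4409.16 = 4933.16
S = Y − C = 5068 − 4933.16 = 134.84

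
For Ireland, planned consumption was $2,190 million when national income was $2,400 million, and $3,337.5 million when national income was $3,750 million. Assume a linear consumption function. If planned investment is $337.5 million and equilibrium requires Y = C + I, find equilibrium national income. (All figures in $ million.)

MPC = (3337.5 − 2190)/(3750 − 2400) = 1147.5/1350 = 0.85
a = 2190 − 0.85(2400) = 150
Equilibrium: Y = 150 + 0.85Y + 337.5
0.15Y = 487.5, so Y = 487.5/0.15 = 3250

Y = 3250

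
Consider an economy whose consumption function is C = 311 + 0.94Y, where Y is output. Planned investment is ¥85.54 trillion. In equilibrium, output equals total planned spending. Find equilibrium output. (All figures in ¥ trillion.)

Y = C + I = 311 + 0.94Y + 85.54
Y − 0.94Y = 396.54
0.06Y = 396.54, so Y = 396.54/0.06 = 6609

Y = 6609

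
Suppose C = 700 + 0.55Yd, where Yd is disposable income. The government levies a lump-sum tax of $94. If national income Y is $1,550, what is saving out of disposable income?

Yd = Y − T = 1550 − 94 = 1456
C = 700 + 0.55(1456) = 700 + 800.8 = 1500.8
S = Yd − C = 1456 − 1500.8 = -44.8

S = -44.8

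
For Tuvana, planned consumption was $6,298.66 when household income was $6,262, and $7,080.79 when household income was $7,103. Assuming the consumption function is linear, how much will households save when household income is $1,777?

MPC = (7080.79 − 6298.66)/(7103 − 6262) = 782.13/841 = 0.93
a = 6298.66 − 0.93(6262) = 6298.66 − 5823.66 = 475
C = 475 + 0.93(1777) = 2127.61
S = 1777 − 2127.61 = -350.61

S = -350.61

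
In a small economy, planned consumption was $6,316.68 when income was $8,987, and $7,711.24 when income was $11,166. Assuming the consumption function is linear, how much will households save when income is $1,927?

S = 128.72

MPC = (7711.24 − 6316.68)/(11166 − 8987) = 1394.56/2179 = 0.64
a = 6316.68 − 0.64(8987) = 6316.68 − 5751.68 = 565
C = 565 + 0.64(1927) = 1798.28
S = 1927 − 1798.28 = 128.72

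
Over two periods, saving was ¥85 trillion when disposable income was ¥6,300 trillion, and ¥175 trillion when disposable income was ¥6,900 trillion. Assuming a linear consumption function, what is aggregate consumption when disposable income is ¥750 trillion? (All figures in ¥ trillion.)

C = 1497.5

MPS = ΔS/ΔY = (175 − 85)/(6900 − 6300) = 90/600 = 0.15
MPC = 1 − MPS = 0.85
Autonomous saving = 85 − 0.15(6300) = -860, so a = 860
C = 860 + 0.85(750) = 860 + 637.5 = 1497.5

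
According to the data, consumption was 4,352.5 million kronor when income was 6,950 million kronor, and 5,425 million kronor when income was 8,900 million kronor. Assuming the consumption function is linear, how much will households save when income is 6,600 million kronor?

MPC = (5425 − 4352.5)/(8900 − 6950) = 1072.5/1950 = 0.55
a = 4352.5 − 0.55(6950) = 4352.5 − 3822.5 = 530
C = 530 + 0.55(6600) = 4160
S = 6600 − 4160 = 2440

S = 2440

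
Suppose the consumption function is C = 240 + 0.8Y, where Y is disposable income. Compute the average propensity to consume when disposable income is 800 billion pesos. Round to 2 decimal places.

C = 240 + 0.8(800) = 880
APC = C/Y = 880/800 = 1.10

APC = 1.10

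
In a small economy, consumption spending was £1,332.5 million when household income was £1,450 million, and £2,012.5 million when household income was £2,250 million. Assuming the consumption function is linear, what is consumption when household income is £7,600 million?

C = 6560

MPC = (2012.5 − 1332.5)/(2250 − 1450) = 680/800 = 0.85
a = 1332.5 − 0.85(1450) = 1332.5 − 1232.5 = 100
C = 100 + 0.85(7600) = 100 + 6460 = 6560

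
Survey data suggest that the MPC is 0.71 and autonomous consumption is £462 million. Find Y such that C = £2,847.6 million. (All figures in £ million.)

462 + 0.71Y = 2847.6
0.71Y = 2385.6, so Y = 2385.6/0.71 = 3360

Y = 3360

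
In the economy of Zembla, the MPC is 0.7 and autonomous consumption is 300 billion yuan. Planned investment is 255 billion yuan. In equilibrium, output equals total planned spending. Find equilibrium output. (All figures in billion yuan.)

Y = 1850

Y = C + I = 300 + 0.7Y + 255
Y − 0.7Y = 555
0.3Y = 555, so Y = 555/0.3 = 1850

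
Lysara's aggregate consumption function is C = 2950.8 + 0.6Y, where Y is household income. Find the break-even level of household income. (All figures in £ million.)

Y = 7377

At break-even, C = Y: 2950.8 + 0.6Y = Y
0.4Y = 2950.8, so Y = 2950.8/0.4 = 7377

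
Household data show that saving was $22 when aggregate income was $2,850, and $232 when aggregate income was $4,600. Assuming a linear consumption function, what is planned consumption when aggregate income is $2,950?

MPS = ΔS/ΔY = (232 − 22)/(4600 − 2850) = 210/1750 = 0.12
MPC = 1 − MPS = 0.88
Autonomous saving = 22 − 0.12(2850) = -320, so a = 320
C = 320 + 0.88(2950) = 320 + 2596 = 2916

C = 2916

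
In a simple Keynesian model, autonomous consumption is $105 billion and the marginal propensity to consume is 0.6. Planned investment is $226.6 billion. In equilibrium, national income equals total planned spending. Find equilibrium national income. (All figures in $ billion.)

Y = 829

Y = C + I = 105 + 0.6Y + 226.6
Y − 0.6Y = 331.6
0.4Y = 331.6, so Y = 331.6/0.4 = 829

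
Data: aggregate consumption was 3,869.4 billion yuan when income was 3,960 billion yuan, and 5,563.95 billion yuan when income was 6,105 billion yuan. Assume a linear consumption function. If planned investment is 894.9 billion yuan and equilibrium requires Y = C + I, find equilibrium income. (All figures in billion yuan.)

MPC = (5563.95 − 3869.4)/(6105 − 3960) = 1694.55/2145 = 0.79
a = 3869.4 − 0.79(3960) = 741
Equilibrium: Y = 741 + 0.79Y + 894.9
0.21Y = 1635.9, so Y = 1635.9/0.21 = 7790

Y = 7790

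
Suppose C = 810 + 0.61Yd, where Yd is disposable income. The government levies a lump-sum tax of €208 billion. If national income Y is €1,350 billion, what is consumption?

C = 1506.62

Yd = Y − T = 1350 − 208 = 1142
C = 810 + 0.61(1142) = 810 + 696.62 = 1506.62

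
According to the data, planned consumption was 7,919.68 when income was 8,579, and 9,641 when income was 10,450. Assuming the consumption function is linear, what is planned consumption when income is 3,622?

MPC = (9641 − 7919.68)/(10450 − 8579) = 1721.32/1871 = 0.92
a = 7919.68 − 0.92(8579) = 7919.68 − 7892.68 = 27
C = 27 + 0.92(3622) = 27 + 3332.24 = 3359.24

C = 3359.24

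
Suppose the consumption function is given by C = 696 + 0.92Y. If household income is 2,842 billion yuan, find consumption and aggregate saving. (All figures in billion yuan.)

C = 3310.64; S = -468.64

C = 696 + 0.92(2842) = 696 + 2614.64 = 3310.64
S = Y − C = 2842 − 3310.64 = -468.64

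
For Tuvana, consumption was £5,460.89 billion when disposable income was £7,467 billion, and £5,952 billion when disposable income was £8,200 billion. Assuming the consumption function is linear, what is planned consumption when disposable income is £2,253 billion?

MPC = (5952 − 5460.89)/(8200 − 7467) = 491.11/733 = 0.67
a = 5460.89 − 0.67(7467) = 5460.89 − 5002.89 = 458
C = 458 + 0.67(2253) = 458 + 1509.51 = 1967.51

C = 1967.51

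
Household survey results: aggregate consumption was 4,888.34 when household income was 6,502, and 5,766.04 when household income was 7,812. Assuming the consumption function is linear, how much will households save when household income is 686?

S = -305.62

MPC = (5766.04 − 4888.34)/(7812 − 6502) = 877.7/1310 = 0.67
a = 4888.34 − 0.67(6502) = 4888.34 − 4356.34 = 532
C = 532 + 0.67(686) = 991.62
S = 686 − 991.62 = -305.62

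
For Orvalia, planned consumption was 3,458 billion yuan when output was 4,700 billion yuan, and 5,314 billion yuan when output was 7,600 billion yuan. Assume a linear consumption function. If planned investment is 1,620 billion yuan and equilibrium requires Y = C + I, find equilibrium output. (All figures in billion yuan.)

Y = 5750

MPC = (5314 − 3458)/(7600 − 4700) = 1856/2900 = 0.64
a = 3458 − 0.64(4700) = 450
Equilibrium: Y = 450 + 0.64Y + 1620
0.36Y = 2070, so Y = 2070/0.36 = 5750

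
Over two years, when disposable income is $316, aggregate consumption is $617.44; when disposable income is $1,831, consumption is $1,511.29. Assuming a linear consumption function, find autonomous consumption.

MPC = ΔC/ΔY = (1511.29 − 617.44)/(1831 − 316) = 893.85/1515 = 0.59
a = C − MPC·Y = 617.44 − 0.59(316) = 617.44 − 186.44 = 431

a = 431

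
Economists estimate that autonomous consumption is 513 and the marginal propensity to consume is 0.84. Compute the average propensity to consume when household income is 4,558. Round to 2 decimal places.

APC = 0.95

C = 513 + 0.84(4558) = 4341.72
APC = C/Y = 4341.72/4558 = 0.95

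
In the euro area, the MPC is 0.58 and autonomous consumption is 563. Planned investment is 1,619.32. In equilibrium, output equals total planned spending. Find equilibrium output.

Y = 5196

Y = C + I = 563 + 0.58Y + 1619.32
Y − 0.58Y = 2182.32
0.42Y = 2182.32, so Y = 2182.32/0.42 = 5196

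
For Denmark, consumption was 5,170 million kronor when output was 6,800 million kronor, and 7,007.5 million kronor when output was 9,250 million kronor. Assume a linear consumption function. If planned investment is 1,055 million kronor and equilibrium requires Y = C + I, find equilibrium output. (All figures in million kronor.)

Y = 4500

MPC = (7007.5 − 5170)/(9250 − 6800) = 1837.5/2450 = 0.75
a = 5170 − 0.75(6800) = 70
Equilibrium: Y = 70 + 0.75Y + 1055
0.25Y = 1125, so Y = 1125/0.25 = 4500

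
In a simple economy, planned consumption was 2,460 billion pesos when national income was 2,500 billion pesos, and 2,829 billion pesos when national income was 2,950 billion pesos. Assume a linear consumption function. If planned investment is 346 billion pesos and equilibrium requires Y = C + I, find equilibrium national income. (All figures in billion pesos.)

Y = 4200

MPC = (2829 − 2460)/(2950 − 2500) = 369/450 = 0.82
a = 2460 − 0.82(2500) = 410
Equilibrium: Y = 410 + 0.82Y + 346
0.18Y = 756, so Y = 756/0.18 = 4200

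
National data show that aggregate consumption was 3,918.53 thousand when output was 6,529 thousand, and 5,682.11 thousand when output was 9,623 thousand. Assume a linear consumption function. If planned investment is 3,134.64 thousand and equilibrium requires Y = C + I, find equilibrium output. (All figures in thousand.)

MPC = (5682.11 − 3918.53)/(9623 − 6529) = 1763.58/3094 = 0.57
a = 3918.53 − 0.57(6529) = 197
Equilibrium: Y = 197 + 0.57Y + 3134.64
0.43Y = 3331.64, so Y = 3331.64/0.43 = 7748

Y = 7748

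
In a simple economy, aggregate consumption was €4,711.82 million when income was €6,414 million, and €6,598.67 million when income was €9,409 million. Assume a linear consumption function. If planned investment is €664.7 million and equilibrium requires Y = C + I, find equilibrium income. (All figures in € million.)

MPC = (6598.67 − 4711.82)/(9409 − 6414) = 1886.85/2995 = 0.63
a = 4711.82 − 0.63(6414) = 671
Equilibrium: Y = 671 + 0.63Y + 664.7
0.37Y = 1335.7, so Y = 1335.7/0.37 = 3610

Y = 3610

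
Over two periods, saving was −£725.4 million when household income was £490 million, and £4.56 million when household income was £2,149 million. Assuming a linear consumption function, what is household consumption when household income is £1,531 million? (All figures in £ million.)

MPS = ΔS/ΔY = (4.56 − (-725.4))/(2149 − 490) = 729.96/1659 = 0.44
MPC = 1 − MPS = 0.56
Autonomous saving = -725.4 − 0.44(490) = -941, so a = 941
C = 941 + 0.56(1531) = 941 + 857.36 = 1798.36

C = 1798.36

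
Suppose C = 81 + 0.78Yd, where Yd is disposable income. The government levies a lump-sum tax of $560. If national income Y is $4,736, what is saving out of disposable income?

Yd = Y − T = 4736 − 560 = 4176
C = 81 + 0.78(4176) = 81 + 3257.28 = 3338.28
S = Yd − C = 4176 − 3338.28 = 837.72

S = 837.72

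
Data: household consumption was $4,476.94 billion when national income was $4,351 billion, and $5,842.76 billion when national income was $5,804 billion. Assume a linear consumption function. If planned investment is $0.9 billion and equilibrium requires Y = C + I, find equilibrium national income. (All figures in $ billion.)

Y = 6465

MPC = (5842.76 − 4476.94)/(5804 − 4351) = 1365.82/1453 = 0.94
a = 4476.94 − 0.94(4351) = 387
Equilibrium: Y = 387 + 0.94Y + 0.9
0.06Y = 387.9, so Y = 387.9/0.06 = 6465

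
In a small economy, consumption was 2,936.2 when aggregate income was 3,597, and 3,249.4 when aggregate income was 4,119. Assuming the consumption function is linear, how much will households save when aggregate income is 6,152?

MPC = (3249.4 − 2936.2)/(4119 − 3597) = 313.2/522 = 0.6
a = 2936.2 − 0.6(3597) = 2936.2 − 2158.2 = 778
C = 778 + 0.6(6152) = 4469.2
S = 6152 − 4469.2 = 1682.8

S = 1682.8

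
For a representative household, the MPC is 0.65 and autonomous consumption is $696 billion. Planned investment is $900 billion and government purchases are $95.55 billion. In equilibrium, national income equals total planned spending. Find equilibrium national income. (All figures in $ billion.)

Y = 4833

Y = C + I + G = 696 + 0.65Y + 900 + 95.55
Y − 0.65Y = 1691.55
0.35Y = 1691.55, so Y = 1691.55/0.35 = 4833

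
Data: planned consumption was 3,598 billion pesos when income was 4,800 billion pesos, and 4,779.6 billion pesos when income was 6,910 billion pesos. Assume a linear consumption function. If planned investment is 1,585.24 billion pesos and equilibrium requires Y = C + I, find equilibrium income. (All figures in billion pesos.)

Y = 5671

MPC = (4779.6 − 3598)/(6910 − 4800) = 1181.6/2110 = 0.56
a = 3598 − 0.56(4800) = 910
Equilibrium: Y = 910 + 0.56Y + 1585.24
0.44Y = 2495.24, so Y = 2495.24/0.44 = 5671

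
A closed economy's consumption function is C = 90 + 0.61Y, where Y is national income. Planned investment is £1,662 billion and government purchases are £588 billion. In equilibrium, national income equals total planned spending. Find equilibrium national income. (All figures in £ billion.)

Y = C + I + G = 90 + 0.61Y + 1662 + 588
Y − 0.61Y = 2340
0.39Y = 2340, so Y = 2340/0.39 = 6000

Y = 6000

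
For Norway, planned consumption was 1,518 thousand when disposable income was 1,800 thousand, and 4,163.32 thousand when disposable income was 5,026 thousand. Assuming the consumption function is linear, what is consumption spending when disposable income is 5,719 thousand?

MPC = (4163.32 − 1518)/(5026 − 1800) = 2645.32/3226 = 0.82
a = 1518 − 0.82(1800) = 1518 − 1476 = 42
C = 42 + 0.82(5719) = 42 + 4689.58 = 4731.58

C = 4731.58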